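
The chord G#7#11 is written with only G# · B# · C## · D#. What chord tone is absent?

G#7#11 = G#, B#, D#, F#, C##. The voicing lacks the 7th (minor 7th), F#.

F#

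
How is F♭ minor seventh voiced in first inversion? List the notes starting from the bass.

F♭ minor seventh = F-flat–A-double-flat–C-flat–E-double-flat; first inversion → third (A-double-flat) lowest.

A-double-flat C-flat E-double-flat F-flat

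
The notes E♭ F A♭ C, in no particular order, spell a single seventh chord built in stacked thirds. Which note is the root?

F

Arranged so that each adjacent pair is a third by letter name: F – A♭ – C – E♭.
The bottom of that stack, F, is the root (this is F minor seventh).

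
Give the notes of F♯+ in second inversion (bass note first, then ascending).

C##, F#, A#

F♯+ = F#–A#–C##; second inversion → fifth (C##) lowest.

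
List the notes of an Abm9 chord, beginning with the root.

Ab – Cb – Eb – Gb – Bb

Abm9: minor ninth on Ab.
- root: Ab
- minor 3rd: Cb
- perfect 5th: Eb
- minor 7th: Gb
- major 9th: Bb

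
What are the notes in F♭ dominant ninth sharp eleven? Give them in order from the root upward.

F♭ dominant ninth sharp eleven: dominant ninth sharp eleven on F-flat.
F-flat — root
A-flat — major 3rd
C-flat — perfect 5th
E-double-flat — minor 7th
G-flat — major 9th
B-flat — augmented 11th

F-flat  A-flat  C-flat  E-double-flat  G-flat  B-flat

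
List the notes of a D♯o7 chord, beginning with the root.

D♯o7: diminished seventh on D#.
root → D#
3rd (minor 3rd) → F#
5th (diminished 5th) → A
7th (diminished 7th) → C

D#  F#  A  C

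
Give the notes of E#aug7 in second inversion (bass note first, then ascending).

B𝄪 D♯ E♯ G𝄪

E#aug7 = E♯–G𝄪–B𝄪–D♯; second inversion → fifth (B𝄪) lowest.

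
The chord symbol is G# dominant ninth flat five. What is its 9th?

Root of G# dominant ninth flat five = G♯. The 9th is a major 9th: G♯ up a major 9th → A♯.

A♯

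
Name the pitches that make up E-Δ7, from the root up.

E  G  B  D#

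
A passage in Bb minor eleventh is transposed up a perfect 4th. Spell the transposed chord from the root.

A perfect 4th up from Bb is Eb, so the new chord is Eb minor eleventh.
Root: Eb
Minor 3rd (3rd): Gb
Perfect 5th (5th): Bb
Minor 7th (7th): Db
Major 9th (9th): F
Perfect 11th (11th): Ab

Eb, Gb, Bb, Db, F, Ab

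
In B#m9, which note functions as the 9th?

C##

B#m9 is built on B#; its 9th is a major 9th above the root.
A second above B uses the letter C, and the major 9th above B# is C##.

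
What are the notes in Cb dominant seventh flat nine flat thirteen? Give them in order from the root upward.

C-flat – E-flat – G-flat – B-double-flat – D-double-flat – A-double-flat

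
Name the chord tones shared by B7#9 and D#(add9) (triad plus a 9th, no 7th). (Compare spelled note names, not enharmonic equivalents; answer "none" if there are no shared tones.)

D#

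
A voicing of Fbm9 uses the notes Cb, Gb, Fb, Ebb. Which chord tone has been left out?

The full Fbm9 chord is Fb, Abb, Cb, Ebb, Gb.
Comparing with the voicing, the minor 3rd (3rd) — Abb — is absent.

Abb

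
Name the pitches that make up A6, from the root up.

A6 is a major sixth built on A.
root → A
3rd (major 3rd) → C#
5th (perfect 5th) → E
6th (major 6th) → F#

A  C#  E  F#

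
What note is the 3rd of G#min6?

B

G#min6 is built on G#; its 3rd is a minor 3rd above the root.
A third above G uses the letter B, and the minor 3rd above G# is B.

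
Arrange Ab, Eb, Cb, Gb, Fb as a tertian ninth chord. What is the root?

Stacking in thirds gives Fb – Ab – Cb – Eb – Gb, so Fb is the root — Fb major ninth.

Fb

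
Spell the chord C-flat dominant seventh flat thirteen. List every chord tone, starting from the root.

Cb  Eb  Gb  Bbb  Abb

C-flat dominant seventh flat thirteen is a dominant seventh flat thirteen built on Cb.
root → Cb
3rd (major 3rd) → Eb
5th (perfect 5th) → Gb
7th (minor 7th) → Bbb
13th (minor 13th) → Abb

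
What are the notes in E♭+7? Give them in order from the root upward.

E♭+7 is an augmented seventh built on Eb.
root → Eb
3rd (major 3rd) → G
5th (augmented 5th) → B
7th (minor 7th) → Db

Eb, G, B, Db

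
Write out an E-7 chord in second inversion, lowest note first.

B D E G

E-7 = E–G–B–D; second inversion → fifth (B) lowest.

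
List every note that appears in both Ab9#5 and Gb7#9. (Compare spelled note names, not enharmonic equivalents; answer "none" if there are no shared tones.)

Ab9#5: Ab C E Gb Bb
Gb7#9: Gb Bb Db Fb A
Common to both → Gb, Bb.

Gb, Bb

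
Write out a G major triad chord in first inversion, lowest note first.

B  D  G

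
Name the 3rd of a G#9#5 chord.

B#

G#9#5 is built on G#; its 3rd is a major 3rd above the root.
A third above G uses the letter B, and the major 3rd above G# is B#.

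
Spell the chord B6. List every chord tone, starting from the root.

B, D#, F#, G#

B6: major sixth on B.
B — root
D# — major 3rd
F# — perfect 5th
G# — major 6th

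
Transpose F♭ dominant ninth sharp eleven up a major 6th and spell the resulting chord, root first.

D-flat, F, A-flat, C-flat, E-flat, G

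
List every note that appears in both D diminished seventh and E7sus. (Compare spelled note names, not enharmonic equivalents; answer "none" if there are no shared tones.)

D diminished seventh = D, F, A♭, C♭.
E7sus = E, A, B, D.
Shared: D.

D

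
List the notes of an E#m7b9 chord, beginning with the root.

E♯ – G♯ – B♯ – D♯ – F♯

E#m7b9 is a minor seventh flat nine built on E♯.
- root: E♯
- minor 3rd: G♯
- perfect 5th: B♯
- minor 7th: D♯
- minor 9th: F♯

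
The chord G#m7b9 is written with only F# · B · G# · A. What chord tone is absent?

D#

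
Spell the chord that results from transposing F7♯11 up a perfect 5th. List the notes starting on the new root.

A perfect 5th up from F is C, so the new chord is C dominant seventh sharp eleven.
root → C
3rd (major 3rd) → E
5th (perfect 5th) → G
7th (minor 7th) → Bb
11th (augmented 11th) → F#

C, E, G, Bb, F#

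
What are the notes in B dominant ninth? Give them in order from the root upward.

B  D#  F#  A  C#

B dominant ninth is a dominant ninth built on B.
root → B
3rd (major 3rd) → D#
5th (perfect 5th) → F#
7th (minor 7th) → A
9th (major 9th) → C#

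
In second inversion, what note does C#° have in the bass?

G

C#° in root position is C♯–E–G.
Second inversion places the fifth in the bass, which is G.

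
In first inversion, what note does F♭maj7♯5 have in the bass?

A♭

F♭maj7♯5 in root position is F♭–A♭–C–E♭.
First inversion places the third in the bass, which is A♭.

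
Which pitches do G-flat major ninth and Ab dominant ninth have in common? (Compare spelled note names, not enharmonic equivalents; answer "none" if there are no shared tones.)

G-flat B-flat A-flat

G-flat major ninth = G-flat, B-flat, D-flat, F, A-flat.
Ab dominant ninth = A-flat, C, E-flat, G-flat, B-flat.
Shared: G-flat, B-flat, A-flat.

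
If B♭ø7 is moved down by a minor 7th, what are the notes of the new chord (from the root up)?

A minor 7th down from Bb is C, so the new chord is C half-diminished seventh.
- root: C
- minor 3rd: Eb
- diminished 5th: Gb
- minor 7th: Bb

C Eb Gb Bb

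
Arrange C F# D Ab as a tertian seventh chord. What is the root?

Arranged so that each adjacent pair is a third by letter name: D – F# – Ab – C.
The bottom of that stack, D, is the root (this is D dominant seventh flat five).

D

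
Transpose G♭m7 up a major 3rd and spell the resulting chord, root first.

Bb – Db – F – Ab

A major 3rd up from Gb is Bb, so the new chord is Bb minor seventh.
Root: Bb
Minor 3rd (3rd): Db
Perfect 5th (5th): F
Minor 7th (7th): Ab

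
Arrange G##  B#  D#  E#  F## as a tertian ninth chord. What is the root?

Stacking in thirds gives E# – G## – B# – D# – F##, so E# is the root — E# dominant ninth.

E#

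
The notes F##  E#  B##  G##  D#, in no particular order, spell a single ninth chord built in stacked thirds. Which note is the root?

E#

Arranged so that each adjacent pair is a third by letter name: E# – G## – B## – D# – F##.
The bottom of that stack, E#, is the root (this is E# dominant ninth sharp five).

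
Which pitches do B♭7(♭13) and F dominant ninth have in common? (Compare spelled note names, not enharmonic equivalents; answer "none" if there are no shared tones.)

F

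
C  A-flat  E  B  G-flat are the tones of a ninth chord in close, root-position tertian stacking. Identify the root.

Stacking in thirds gives A-flat – C – E – G-flat – B, so A-flat is the root — A-flat dominant seventh sharp nine sharp five.

A-flat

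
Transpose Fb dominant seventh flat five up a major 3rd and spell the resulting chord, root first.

Fb up a major 3rd → Ab. New chord: Ab dominant seventh flat five.
Root: Ab
Major 3rd (3rd): C
Diminished 5th (5th): Ebb
Minor 7th (7th): Gb

Ab  C  Ebb  Gb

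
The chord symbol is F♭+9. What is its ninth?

Root of F♭+9 = Fb. The 9th is a major 9th: Fb up a major 9th → Gb.

Gb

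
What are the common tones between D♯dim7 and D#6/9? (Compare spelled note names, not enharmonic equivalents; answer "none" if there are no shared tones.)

D♯dim7: D♯ F♯ A C
D#6/9: D♯ F𝄪 A♯ B♯ E♯
Common to both → D♯.

D♯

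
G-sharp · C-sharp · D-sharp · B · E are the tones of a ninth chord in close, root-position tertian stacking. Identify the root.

C-sharp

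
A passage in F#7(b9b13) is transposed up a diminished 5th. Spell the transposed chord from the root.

C, E, G, Bb, Db, Ab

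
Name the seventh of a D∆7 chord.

Root of D∆7 = D. The 7th is a major 7th: D up a major 7th → C#.

C#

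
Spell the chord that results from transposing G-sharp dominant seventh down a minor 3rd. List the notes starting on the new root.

E♯ – G𝄪 – B♯ – D♯

A minor 3rd down from G♯ is E♯, so the new chord is E♯ dominant seventh.
Root: E♯
Major 3rd (3rd): G𝄪
Perfect 5th (5th): B♯
Minor 7th (7th): D♯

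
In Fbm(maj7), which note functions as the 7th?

Fbm(maj7) is built on F♭; its 7th is a major 7th above the root.
A seventh above F uses the letter E, and the major 7th above F♭ is E♭.

E♭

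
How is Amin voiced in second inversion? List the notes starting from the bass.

E, A, C

In root position, Amin is A–C–E.
Second inversion puts the fifth (E) in the bass.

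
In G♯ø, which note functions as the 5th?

D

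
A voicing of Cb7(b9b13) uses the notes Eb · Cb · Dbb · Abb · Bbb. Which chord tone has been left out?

Gb

The full Cb7(b9b13) chord is Cb, Eb, Gb, Bbb, Dbb, Abb.
Comparing with the voicing, the perfect 5th (5th) — Gb — is absent.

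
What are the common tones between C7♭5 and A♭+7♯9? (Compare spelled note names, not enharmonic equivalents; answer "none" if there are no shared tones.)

C, E, Gb

C7♭5: C E Gb Bb
A♭+7♯9: Ab C E Gb B
Common to both → C, E, Gb.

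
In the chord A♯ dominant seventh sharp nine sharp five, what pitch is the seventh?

A♯ dominant seventh sharp nine sharp five is built on A-sharp; its 7th is a minor 7th above the root.
A seventh above A uses the letter G, and the minor 7th above A-sharp is G-sharp.

G-sharp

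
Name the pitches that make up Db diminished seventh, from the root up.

D-flat – F-flat – A-double-flat – C-double-flat

Root D-flat, quality diminished seventh:
Root: D-flat
Minor 3rd (3rd): F-flat
Diminished 5th (5th): A-double-flat
Diminished 7th (7th): C-double-flat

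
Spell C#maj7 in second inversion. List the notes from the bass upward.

In root position, C#maj7 is C♯–E♯–G♯–B♯.
Second inversion puts the fifth (G♯) in the bass.

G♯, B♯, C♯, E♯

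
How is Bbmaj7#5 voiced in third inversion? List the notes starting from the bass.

Bbmaj7#5 = Bb–D–F#–A; third inversion → seventh (A) lowest.

A, Bb, D, F#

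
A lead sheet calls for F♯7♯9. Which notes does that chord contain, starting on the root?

F♯7♯9: dominant seventh sharp nine on F♯.
root → F♯
3rd (major 3rd) → A♯
5th (perfect 5th) → C♯
7th (minor 7th) → E
9th (augmented 9th) → G𝄪

F♯, A♯, C♯, E, G𝄪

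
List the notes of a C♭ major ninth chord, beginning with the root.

C♭ major ninth: major ninth on Cb.
Root: Cb
Major 3rd (3rd): Eb
Perfect 5th (5th): Gb
Major 7th (7th): Bb
Major 9th (9th): Db

Cb – Eb – Gb – Bb – Db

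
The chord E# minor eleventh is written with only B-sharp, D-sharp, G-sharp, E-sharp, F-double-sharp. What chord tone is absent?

The full E# minor eleventh chord is E-sharp, G-sharp, B-sharp, D-sharp, F-double-sharp, A-sharp.
Comparing with the voicing, the perfect 11th (11th) — A-sharp — is absent.

A-sharp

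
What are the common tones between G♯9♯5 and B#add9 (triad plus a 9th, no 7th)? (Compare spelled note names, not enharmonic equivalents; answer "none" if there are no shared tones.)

G♯9♯5 = G♯, B♯, D𝄪, F♯, A♯.
B#add9 = B♯, D𝄪, F𝄪, C𝄪.
Shared: B♯, D𝄪.

B♯ D𝄪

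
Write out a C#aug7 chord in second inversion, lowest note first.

G##, B, C#, E#

In root position, C#aug7 is C#–E#–G##–B.
Second inversion puts the fifth (G##) in the bass.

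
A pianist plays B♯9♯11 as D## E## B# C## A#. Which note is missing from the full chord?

The full B♯9♯11 chord is B#, D##, F##, A#, C##, E##.
Comparing with the voicing, the perfect 5th (5th) — F## — is absent.

F##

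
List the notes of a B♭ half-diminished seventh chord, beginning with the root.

Root Bb, quality half-diminished seventh:
root → Bb
3rd (minor 3rd) → Db
5th (diminished 5th) → Fb
7th (minor 7th) → Ab

Bb Db Fb Ab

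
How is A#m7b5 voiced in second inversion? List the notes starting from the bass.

E, G#, A#, C#

A#m7b5 = A#–C#–E–G#; second inversion → fifth (E) lowest.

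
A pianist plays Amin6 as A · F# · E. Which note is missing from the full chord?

Amin6 = A, C, E, F#. The voicing lacks the 3rd (minor 3rd), C.

C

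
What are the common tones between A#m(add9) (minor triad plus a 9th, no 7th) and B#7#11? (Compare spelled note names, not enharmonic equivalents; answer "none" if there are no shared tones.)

A# – B#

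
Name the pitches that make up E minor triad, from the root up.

E minor triad: minor triad on E.
root → E
3rd (minor 3rd) → G
5th (perfect 5th) → B

E, G, B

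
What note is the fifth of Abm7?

Abm7 is built on Ab; its 5th is a perfect 5th above the root.
A fifth above A uses the letter E, and the perfect 5th above Ab is Eb.

Eb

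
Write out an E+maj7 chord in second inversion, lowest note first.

B#  D#  E  G#

E+maj7 = E–G#–B#–D#; second inversion → fifth (B#) lowest.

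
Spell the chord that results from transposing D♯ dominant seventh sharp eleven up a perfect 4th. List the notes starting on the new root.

G-sharp  B-sharp  D-sharp  F-sharp  C-double-sharp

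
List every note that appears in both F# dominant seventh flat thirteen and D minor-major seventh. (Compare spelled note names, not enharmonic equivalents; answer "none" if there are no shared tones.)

F# dominant seventh flat thirteen = F-sharp, A-sharp, C-sharp, E, D.
D minor-major seventh = D, F, A, C-sharp.
Shared: C-sharp, D.

C-sharp, D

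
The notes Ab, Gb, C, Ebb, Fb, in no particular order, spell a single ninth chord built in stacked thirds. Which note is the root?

Fb

Arranged so that each adjacent pair is a third by letter name: Fb – Ab – C – Ebb – Gb.
The bottom of that stack, Fb, is the root (this is Fb dominant ninth sharp five).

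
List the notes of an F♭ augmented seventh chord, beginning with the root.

Fb, Ab, C, Ebb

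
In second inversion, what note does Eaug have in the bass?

Eaug in root position is E–G#–B#.
Second inversion places the fifth in the bass, which is B#.

B#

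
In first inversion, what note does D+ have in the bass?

D+ = D–F♯–A♯. First inversion → third in the bass = F♯.

F♯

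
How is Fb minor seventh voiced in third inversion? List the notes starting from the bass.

Fb minor seventh = Fb–Abb–Cb–Ebb; third inversion → seventh (Ebb) lowest.

Ebb – Fb – Abb – Cb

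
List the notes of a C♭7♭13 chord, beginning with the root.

Cb, Eb, Gb, Bbb, Abb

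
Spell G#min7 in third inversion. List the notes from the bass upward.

G#min7 = G#–B–D#–F#; third inversion → seventh (F#) lowest.

F#, G#, B, D#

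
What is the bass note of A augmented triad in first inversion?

A augmented triad = A–C♯–E♯. First inversion → third in the bass = C♯.

C♯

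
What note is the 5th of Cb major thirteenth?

G-flat

Cb major thirteenth is built on C-flat; its 5th is a perfect 5th above the root.
A fifth above C uses the letter G, and the perfect 5th above C-flat is G-flat.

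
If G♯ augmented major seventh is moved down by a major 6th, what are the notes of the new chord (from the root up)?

A major 6th down from G-sharp is B, so the new chord is B augmented major seventh.
- root: B
- major 3rd: D-sharp
- augmented 5th: F-double-sharp
- major 7th: A-sharp

B, D-sharp, F-double-sharp, A-sharp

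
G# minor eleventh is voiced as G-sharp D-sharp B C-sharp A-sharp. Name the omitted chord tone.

F-sharp

The full G# minor eleventh chord is G-sharp, B, D-sharp, F-sharp, A-sharp, C-sharp.
Comparing with the voicing, the minor 7th (7th) — F-sharp — is absent.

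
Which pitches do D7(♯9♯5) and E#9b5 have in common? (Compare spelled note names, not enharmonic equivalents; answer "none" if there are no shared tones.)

E#

D7(♯9♯5): D F# A# C E#
E#9b5: E# G## B D# F##
Common to both → E#.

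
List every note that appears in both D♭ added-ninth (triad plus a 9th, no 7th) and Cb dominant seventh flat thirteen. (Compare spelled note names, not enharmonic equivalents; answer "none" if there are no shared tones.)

E-flat

D♭ added-ninth: D-flat F A-flat E-flat
Cb dominant seventh flat thirteen: C-flat E-flat G-flat B-double-flat A-double-flat
Common to both → E-flat.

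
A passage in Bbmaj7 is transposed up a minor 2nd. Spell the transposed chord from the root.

Cb, Eb, Gb, Bb

Bb up a minor 2nd → Cb. New chord: Cb major seventh.
root → Cb
3rd (major 3rd) → Eb
5th (perfect 5th) → Gb
7th (major 7th) → Bb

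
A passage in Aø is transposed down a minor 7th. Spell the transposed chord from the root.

Transposed root: A → B (minor 7th down). So we spell B half-diminished seventh:
Root: B
Minor 3rd (3rd): D
Diminished 5th (5th): F
Minor 7th (7th): A

B  D  F  A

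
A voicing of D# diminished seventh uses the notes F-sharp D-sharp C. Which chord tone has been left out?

A

The full D# diminished seventh chord is D-sharp, F-sharp, A, C.
Comparing with the voicing, the diminished 5th (5th) — A — is absent.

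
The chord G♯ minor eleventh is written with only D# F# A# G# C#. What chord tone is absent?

The full G♯ minor eleventh chord is G#, B, D#, F#, A#, C#.
Comparing with the voicing, the minor 3rd (3rd) — B — is absent.

B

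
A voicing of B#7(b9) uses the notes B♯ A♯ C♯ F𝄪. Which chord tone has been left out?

D𝄪

B#7(b9) = B♯, D𝄪, F𝄪, A♯, C♯. The voicing lacks the 3rd (major 3rd), D𝄪.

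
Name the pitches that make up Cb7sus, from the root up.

Root Cb, quality dominant seventh suspended fourth:
- root: Cb
- perfect 4th: Fb
- perfect 5th: Gb
- minor 7th: Bbb

Cb, Fb, Gb, Bbb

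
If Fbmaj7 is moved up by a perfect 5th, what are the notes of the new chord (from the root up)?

A perfect 5th up from Fb is Cb, so the new chord is Cb major seventh.
Cb — root
Eb — major 3rd
Gb — perfect 5th
Bb — major 7th

Cb, Eb, Gb, Bb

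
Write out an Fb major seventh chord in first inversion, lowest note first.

Ab, Cb, Eb, Fb

In root position, Fb major seventh is Fb–Ab–Cb–Eb.
First inversion puts the third (Ab) in the bass.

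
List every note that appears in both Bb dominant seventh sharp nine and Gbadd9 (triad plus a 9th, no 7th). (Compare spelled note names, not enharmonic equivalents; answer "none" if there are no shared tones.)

Bb dominant seventh sharp nine = Bb, D, F, Ab, C#.
Gbadd9 = Gb, Bb, Db, Ab.
Shared: Bb, Ab.

Bb Ab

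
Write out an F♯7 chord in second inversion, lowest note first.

C♯ E F♯ A♯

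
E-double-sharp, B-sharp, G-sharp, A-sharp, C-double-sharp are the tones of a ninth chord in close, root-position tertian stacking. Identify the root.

A-sharp

Stacking in thirds gives A-sharp – C-double-sharp – E-double-sharp – G-sharp – B-sharp, so A-sharp is the root — A-sharp dominant ninth sharp five.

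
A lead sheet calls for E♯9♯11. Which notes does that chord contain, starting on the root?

E# – G## – B# – D# – F## – A##

E♯9♯11 is a dominant ninth sharp eleven built on E#.
Root: E#
Major 3rd (3rd): G##
Perfect 5th (5th): B#
Minor 7th (7th): D#
Major 9th (9th): F##
Augmented 11th (11th): A##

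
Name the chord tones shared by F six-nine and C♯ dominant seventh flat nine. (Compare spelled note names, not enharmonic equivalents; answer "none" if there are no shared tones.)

D

F six-nine = F, A, C, D, G.
C♯ dominant seventh flat nine = C-sharp, E-sharp, G-sharp, B, D.
Shared: D.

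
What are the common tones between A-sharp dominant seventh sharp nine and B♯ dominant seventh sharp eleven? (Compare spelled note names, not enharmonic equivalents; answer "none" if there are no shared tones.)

A-sharp

A-sharp dominant seventh sharp nine = A-sharp, C-double-sharp, E-sharp, G-sharp, B-double-sharp.
B♯ dominant seventh sharp eleven = B-sharp, D-double-sharp, F-double-sharp, A-sharp, E-double-sharp.
Shared: A-sharp.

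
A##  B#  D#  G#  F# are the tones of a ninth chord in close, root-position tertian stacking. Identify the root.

G#

Arranged so that each adjacent pair is a third by letter name: G# – B# – D# – F# – A##.
The bottom of that stack, G#, is the root (this is G# dominant seventh sharp nine).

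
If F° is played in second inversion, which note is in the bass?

F° in root position is F–Ab–Cb.
Second inversion places the fifth in the bass, which is Cb.

Cb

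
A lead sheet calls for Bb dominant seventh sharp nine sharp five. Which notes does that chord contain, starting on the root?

B-flat, D, F-sharp, A-flat, C-sharp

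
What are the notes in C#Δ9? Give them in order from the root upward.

C#  E#  G#  B#  D#

Root C#, quality major ninth:
C# — root
E# — major 3rd
G# — perfect 5th
B# — major 7th
D# — major 9th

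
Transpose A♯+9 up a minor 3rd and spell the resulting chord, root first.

Transposed root: A♯ → C♯ (minor 3rd up). So we spell C♯ dominant ninth sharp five:
Root: C♯
Major 3rd (3rd): E♯
Augmented 5th (5th): G𝄪
Minor 7th (7th): B
Major 9th (9th): D♯

C♯  E♯  G𝄪  B  D♯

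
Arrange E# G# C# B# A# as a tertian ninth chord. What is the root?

Arranged so that each adjacent pair is a third by letter name: A# – C# – E# – G# – B#.
The bottom of that stack, A#, is the root (this is A# minor ninth).

A#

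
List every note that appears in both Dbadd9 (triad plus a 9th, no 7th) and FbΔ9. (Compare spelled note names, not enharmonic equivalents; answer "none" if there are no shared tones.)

A♭ – E♭

Dbadd9: D♭ F A♭ E♭
FbΔ9: F♭ A♭ C♭ E♭ G♭
Common to both → A♭, E♭.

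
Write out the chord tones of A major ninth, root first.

A C-sharp E G-sharp B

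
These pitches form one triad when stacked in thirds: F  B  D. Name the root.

B

Stacking in thirds gives B – D – F, so B is the root — B diminished triad.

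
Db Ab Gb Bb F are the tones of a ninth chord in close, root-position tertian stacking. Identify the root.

Gb

Stacking in thirds gives Gb – Bb – Db – F – Ab, so Gb is the root — Gb major ninth.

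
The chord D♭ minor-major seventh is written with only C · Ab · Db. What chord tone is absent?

The full D♭ minor-major seventh chord is Db, Fb, Ab, C.
Comparing with the voicing, the minor 3rd (3rd) — Fb — is absent.

Fb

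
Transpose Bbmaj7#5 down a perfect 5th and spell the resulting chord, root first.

E♭  G  B  D

Transposed root: B♭ → E♭ (perfect 5th down). So we spell E♭ augmented major seventh:
- root: E♭
- major 3rd: G
- augmented 5th: B
- major 7th: D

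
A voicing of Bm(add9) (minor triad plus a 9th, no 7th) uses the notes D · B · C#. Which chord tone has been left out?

F#

The full Bm(add9) chord is B, D, F#, C#.
Comparing with the voicing, the perfect 5th (5th) — F# — is absent.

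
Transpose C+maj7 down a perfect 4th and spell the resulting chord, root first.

Transposed root: C → G (perfect 4th down). So we spell G augmented major seventh:
root → G
3rd (major 3rd) → B
5th (augmented 5th) → D#
7th (major 7th) → F#

G, B, D#, F#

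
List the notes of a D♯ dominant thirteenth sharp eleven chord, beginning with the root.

D#, F##, A#, C#, E#, G##, B#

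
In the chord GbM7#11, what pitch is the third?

GbM7#11 is built on Gb; its 3rd is a major 3rd above the root.
A third above G uses the letter B, and the major 3rd above Gb is Bb.

Bb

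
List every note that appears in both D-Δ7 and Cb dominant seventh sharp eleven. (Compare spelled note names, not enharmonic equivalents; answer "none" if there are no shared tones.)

D-Δ7 = D, F, A, C♯.
Cb dominant seventh sharp eleven = C♭, E♭, G♭, B𝄫, F.
Shared: F.

F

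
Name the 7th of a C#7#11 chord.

B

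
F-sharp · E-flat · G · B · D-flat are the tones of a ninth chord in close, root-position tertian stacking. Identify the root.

Arranged so that each adjacent pair is a third by letter name: E-flat – G – B – D-flat – F-sharp.
The bottom of that stack, E-flat, is the root (this is E-flat dominant seventh sharp nine sharp five).

E-flat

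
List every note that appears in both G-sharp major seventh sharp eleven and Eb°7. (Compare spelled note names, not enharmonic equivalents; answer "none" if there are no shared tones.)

none

G-sharp major seventh sharp eleven: G♯ B♯ D♯ F𝄪 C𝄪
Eb°7: E♭ G♭ B𝄫 D𝄫
Common to both → none.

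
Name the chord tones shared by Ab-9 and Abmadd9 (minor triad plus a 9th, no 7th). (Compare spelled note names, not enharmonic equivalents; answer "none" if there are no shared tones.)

A♭  C♭  E♭  B♭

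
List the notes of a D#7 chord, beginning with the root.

D#  F##  A#  C#

Root D#, quality dominant seventh:
- root: D#
- major 3rd: F##
- perfect 5th: A#
- minor 7th: C#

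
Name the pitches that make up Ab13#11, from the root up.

Ab, C, Eb, Gb, Bb, D, F

Ab13#11 is a dominant thirteenth sharp eleven built on Ab.
- root: Ab
- major 3rd: C
- perfect 5th: Eb
- minor 7th: Gb
- major 9th: Bb
- augmented 11th: D
- major 13th: F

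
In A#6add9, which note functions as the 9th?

B♯

A#6add9 is built on A♯; its 9th is a major 9th above the root.
A second above A uses the letter B, and the major 9th above A♯ is B♯.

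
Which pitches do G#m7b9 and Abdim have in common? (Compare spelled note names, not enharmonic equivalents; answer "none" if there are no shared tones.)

G#m7b9 = G#, B, D#, F#, A.
Abdim = Ab, Cb, Ebb.
Shared: none.

none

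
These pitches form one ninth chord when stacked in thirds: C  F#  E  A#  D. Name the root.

Arranged so that each adjacent pair is a third by letter name: D – F# – A# – C – E.
The bottom of that stack, D, is the root (this is D dominant ninth sharp five).

D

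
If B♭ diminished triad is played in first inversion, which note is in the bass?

D-flat

B♭ diminished triad in root position is B-flat–D-flat–F-flat.
First inversion places the third in the bass, which is D-flat.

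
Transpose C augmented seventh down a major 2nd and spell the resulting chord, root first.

Bb, D, F#, Ab

C down a major 2nd → Bb. New chord: Bb augmented seventh.
- root: Bb
- major 3rd: D
- augmented 5th: F#
- minor 7th: Ab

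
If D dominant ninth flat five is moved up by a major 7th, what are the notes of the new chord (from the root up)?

C♯ – E♯ – G – B – D♯

Transposed root: D → C♯ (major 7th up). So we spell C♯ dominant ninth flat five:
- root: C♯
- major 3rd: E♯
- diminished 5th: G
- minor 7th: B
- major 9th: D♯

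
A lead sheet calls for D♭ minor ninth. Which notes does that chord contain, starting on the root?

D-flat, F-flat, A-flat, C-flat, E-flat

D♭ minor ninth: minor ninth on D-flat.
- root: D-flat
- minor 3rd: F-flat
- perfect 5th: A-flat
- minor 7th: C-flat
- major 9th: E-flat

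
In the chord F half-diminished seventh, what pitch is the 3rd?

A-flat

Root of F half-diminished seventh = F. The 3rd is a minor 3rd: F up a minor 3rd → A-flat.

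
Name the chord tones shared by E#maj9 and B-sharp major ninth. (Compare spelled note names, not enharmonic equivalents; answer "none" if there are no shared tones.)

E#maj9: E# G## B# D## F##
B-sharp major ninth: B# D## F## A## C##
Common to both → B#, D##, F##.

B# – D## – F##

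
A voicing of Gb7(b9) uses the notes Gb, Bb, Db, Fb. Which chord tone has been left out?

Abb

The full Gb7(b9) chord is Gb, Bb, Db, Fb, Abb.
Comparing with the voicing, the minor 9th (9th) — Abb — is absent.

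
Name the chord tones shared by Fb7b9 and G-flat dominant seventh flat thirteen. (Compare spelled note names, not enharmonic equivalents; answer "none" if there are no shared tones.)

Fb, Ebb

Fb7b9: Fb Ab Cb Ebb Gbb
G-flat dominant seventh flat thirteen: Gb Bb Db Fb Ebb
Common to both → Fb, Ebb.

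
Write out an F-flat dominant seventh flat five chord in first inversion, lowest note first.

F-flat dominant seventh flat five = F-flat–A-flat–C-double-flat–E-double-flat; first inversion → third (A-flat) lowest.

A-flat, C-double-flat, E-double-flat, F-flat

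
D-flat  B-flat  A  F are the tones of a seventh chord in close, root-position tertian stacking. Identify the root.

Arranged so that each adjacent pair is a third by letter name: B-flat – D-flat – F – A.
The bottom of that stack, B-flat, is the root (this is B-flat minor-major seventh).

B-flat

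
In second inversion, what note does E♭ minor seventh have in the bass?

E♭ minor seventh = E-flat–G-flat–B-flat–D-flat. Second inversion → fifth in the bass = B-flat.

B-flat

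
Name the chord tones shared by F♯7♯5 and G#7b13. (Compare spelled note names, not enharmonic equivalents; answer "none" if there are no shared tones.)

F♯7♯5: F# A# C## E
G#7b13: G# B# D# F# E
Common to both → F#, E.

F# – E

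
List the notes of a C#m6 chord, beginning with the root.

C♯, E, G♯, A♯

Root C♯, quality minor sixth:
C♯ — root
E — minor 3rd
G♯ — perfect 5th
A♯ — major 6th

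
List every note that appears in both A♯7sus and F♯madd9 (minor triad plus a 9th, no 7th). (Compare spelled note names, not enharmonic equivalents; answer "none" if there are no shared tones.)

G♯

A♯7sus = A♯, D♯, E♯, G♯.
F♯madd9 = F♯, A, C♯, G♯.
Shared: G♯.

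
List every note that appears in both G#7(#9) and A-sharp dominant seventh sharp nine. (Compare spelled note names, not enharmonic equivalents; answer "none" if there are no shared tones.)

G♯

G#7(#9) = G♯, B♯, D♯, F♯, A𝄪.
A-sharp dominant seventh sharp nine = A♯, C𝄪, E♯, G♯, B𝄪.
Shared: G♯.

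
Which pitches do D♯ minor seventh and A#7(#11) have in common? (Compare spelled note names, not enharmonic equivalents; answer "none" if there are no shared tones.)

D♯ minor seventh = D#, F#, A#, C#.
A#7(#11) = A#, C##, E#, G#, D##.
Shared: A#.

A#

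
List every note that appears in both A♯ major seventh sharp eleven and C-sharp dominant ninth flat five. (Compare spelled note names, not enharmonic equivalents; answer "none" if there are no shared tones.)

A♯ major seventh sharp eleven = A♯, C𝄪, E♯, G𝄪, D𝄪.
C-sharp dominant ninth flat five = C♯, E♯, G, B, D♯.
Shared: E♯.

E♯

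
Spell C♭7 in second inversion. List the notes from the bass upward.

In root position, C♭7 is C♭–E♭–G♭–B𝄫.
Second inversion puts the fifth (G♭) in the bass.

G♭, B𝄫, C♭, E♭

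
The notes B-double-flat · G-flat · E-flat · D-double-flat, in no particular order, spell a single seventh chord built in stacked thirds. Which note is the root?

E-flat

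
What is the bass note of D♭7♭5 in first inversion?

F

D♭7♭5 = Db–F–Abb–Cb. First inversion → third in the bass = F.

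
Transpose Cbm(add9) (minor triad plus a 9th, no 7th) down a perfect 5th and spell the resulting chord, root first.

A perfect 5th down from Cb is Fb, so the new chord is Fb minor added-ninth.
root → Fb
3rd (minor 3rd) → Abb
5th (perfect 5th) → Cb
9th (major 9th) → Gb

Fb, Abb, Cb, Gb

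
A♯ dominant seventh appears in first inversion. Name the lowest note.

C𝄪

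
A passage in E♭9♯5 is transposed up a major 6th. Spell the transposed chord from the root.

Transposed root: Eb → C (major 6th up). So we spell C dominant ninth sharp five:
root → C
3rd (major 3rd) → E
5th (augmented 5th) → G#
7th (minor 7th) → Bb
9th (major 9th) → D

C, E, G#, Bb, D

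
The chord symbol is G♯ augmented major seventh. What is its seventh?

F-double-sharp

Root of G♯ augmented major seventh = G-sharp. The 7th is a major 7th: G-sharp up a major 7th → F-double-sharp.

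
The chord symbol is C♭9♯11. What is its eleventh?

Root of C♭9♯11 = Cb. The 11th is an augmented 11th: Cb up an augmented 11th → F.

F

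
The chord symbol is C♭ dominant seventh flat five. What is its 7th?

B-double-flat

Root of C♭ dominant seventh flat five = C-flat. The 7th is a minor 7th: C-flat up a minor 7th → B-double-flat.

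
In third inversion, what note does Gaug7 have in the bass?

F

Gaug7 = G–B–D#–F. Third inversion → seventh in the bass = F.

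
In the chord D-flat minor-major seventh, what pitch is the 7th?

C

Root of D-flat minor-major seventh = D-flat. The 7th is a major 7th: D-flat up a major 7th → C.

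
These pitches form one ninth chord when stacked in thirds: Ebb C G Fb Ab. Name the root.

Fb

Arranged so that each adjacent pair is a third by letter name: Fb – Ab – C – Ebb – G.
The bottom of that stack, Fb, is the root (this is Fb dominant seventh sharp nine sharp five).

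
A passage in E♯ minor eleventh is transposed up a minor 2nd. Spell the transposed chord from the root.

Transposed root: E-sharp → F-sharp (minor 2nd up). So we spell F-sharp minor eleventh:
F-sharp — root
A — minor 3rd
C-sharp — perfect 5th
E — minor 7th
G-sharp — major 9th
B — perfect 11th

F-sharp  A  C-sharp  E  G-sharp  B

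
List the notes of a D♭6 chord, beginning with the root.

Db F Ab Bb

Root Db, quality major sixth:
Root: Db
Major 3rd (3rd): F
Perfect 5th (5th): Ab
Major 6th (6th): Bb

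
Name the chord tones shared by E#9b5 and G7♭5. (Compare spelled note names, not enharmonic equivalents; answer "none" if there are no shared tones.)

B

E#9b5: E# G## B D# F##
G7♭5: G B Db F
Common to both → B.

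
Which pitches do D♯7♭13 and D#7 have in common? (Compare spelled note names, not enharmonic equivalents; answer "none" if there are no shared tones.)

D♯7♭13 = D#, F##, A#, C#, B.
D#7 = D#, F##, A#, C#.
Shared: D#, F##, A#, C#.

D#  F##  A#  C#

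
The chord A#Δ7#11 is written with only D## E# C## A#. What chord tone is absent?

G##

A#Δ7#11 = A#, C##, E#, G##, D##. The voicing lacks the 7th (major 7th), G##.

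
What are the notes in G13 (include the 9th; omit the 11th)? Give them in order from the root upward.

Root G, quality dominant thirteenth:
root → G
3rd (major 3rd) → B
5th (perfect 5th) → D
7th (minor 7th) → F
9th (major 9th) → A
13th (major 13th) → E

G, B, D, F, A, E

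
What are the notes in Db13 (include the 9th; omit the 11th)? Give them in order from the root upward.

Db13: dominant thirteenth on Db.
root → Db
3rd (major 3rd) → F
5th (perfect 5th) → Ab
7th (minor 7th) → Cb
9th (major 9th) → Eb
13th (major 13th) → Bb

Db  F  Ab  Cb  Eb  Bb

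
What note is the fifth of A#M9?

E#

A#M9 is built on A#; its 5th is a perfect 5th above the root.
A fifth above A uses the letter E, and the perfect 5th above A# is E#.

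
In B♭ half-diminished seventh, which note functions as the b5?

Fb

B♭ half-diminished seventh is built on Bb; its 5th is a diminished 5th above the root.
A fifth above B uses the letter F, and the diminished 5th above Bb is Fb.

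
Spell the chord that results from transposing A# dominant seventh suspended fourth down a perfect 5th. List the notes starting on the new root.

D-sharp  G-sharp  A-sharp  C-sharp

A perfect 5th down from A-sharp is D-sharp, so the new chord is D-sharp dominant seventh suspended fourth.
root → D-sharp
4th (perfect 4th) → G-sharp
5th (perfect 5th) → A-sharp
7th (minor 7th) → C-sharp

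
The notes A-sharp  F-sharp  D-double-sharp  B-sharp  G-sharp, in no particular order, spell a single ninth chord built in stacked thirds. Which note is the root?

Stacking in thirds gives G-sharp – B-sharp – D-double-sharp – F-sharp – A-sharp, so G-sharp is the root — G-sharp dominant ninth sharp five.

G-sharp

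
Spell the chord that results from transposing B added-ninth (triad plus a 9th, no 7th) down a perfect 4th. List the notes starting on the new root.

Transposed root: B → F-sharp (perfect 4th down). So we spell F-sharp added-ninth:
- root: F-sharp
- major 3rd: A-sharp
- perfect 5th: C-sharp
- major 9th: G-sharp

F-sharp  A-sharp  C-sharp  G-sharp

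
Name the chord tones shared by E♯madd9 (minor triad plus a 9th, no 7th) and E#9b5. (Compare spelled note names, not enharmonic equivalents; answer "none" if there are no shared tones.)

E# F##

E♯madd9 = E#, G#, B#, F##.
E#9b5 = E#, G##, B, D#, F##.
Shared: E#, F##.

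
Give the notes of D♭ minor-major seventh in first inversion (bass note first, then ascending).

D♭ minor-major seventh = Db–Fb–Ab–C; first inversion → third (Fb) lowest.

Fb Ab C Db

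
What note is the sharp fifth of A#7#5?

Root of A#7#5 = A♯. The 5th is an augmented 5th: A♯ up an augmented 5th → E𝄪.

E𝄪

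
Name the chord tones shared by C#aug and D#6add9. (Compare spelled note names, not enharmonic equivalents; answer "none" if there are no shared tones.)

E♯

C#aug = C♯, E♯, G𝄪.
D#6add9 = D♯, F𝄪, A♯, B♯, E♯.
Shared: E♯.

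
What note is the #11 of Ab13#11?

Root of Ab13#11 = A♭. The 11th is an augmented 11th: A♭ up an augmented 11th → D.

D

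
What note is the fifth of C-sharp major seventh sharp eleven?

G-sharp

C-sharp major seventh sharp eleven is built on C-sharp; its 5th is a perfect 5th above the root.
A fifth above C uses the letter G, and the perfect 5th above C-sharp is G-sharp.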